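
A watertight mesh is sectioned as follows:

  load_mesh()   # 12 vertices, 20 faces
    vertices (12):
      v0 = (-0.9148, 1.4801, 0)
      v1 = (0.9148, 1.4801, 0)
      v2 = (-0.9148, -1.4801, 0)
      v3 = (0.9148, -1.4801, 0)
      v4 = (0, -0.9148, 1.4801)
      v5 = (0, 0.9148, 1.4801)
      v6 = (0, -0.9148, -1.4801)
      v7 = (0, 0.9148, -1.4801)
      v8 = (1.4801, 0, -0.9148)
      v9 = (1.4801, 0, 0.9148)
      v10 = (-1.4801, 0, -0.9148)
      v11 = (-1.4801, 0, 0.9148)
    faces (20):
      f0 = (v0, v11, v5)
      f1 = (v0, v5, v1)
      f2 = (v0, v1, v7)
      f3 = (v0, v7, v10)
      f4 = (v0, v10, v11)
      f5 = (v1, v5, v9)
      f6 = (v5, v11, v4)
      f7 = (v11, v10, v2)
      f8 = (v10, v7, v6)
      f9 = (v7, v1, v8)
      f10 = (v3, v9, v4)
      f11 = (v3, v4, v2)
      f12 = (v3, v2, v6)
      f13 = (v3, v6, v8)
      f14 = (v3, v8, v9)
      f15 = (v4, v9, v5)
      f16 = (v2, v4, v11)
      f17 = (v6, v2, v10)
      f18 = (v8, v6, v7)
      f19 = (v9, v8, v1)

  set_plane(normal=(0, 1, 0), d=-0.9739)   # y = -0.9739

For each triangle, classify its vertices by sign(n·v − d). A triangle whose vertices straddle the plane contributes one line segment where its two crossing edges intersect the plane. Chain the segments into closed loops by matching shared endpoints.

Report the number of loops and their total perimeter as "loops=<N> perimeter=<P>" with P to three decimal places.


Straddling triangles (8 of 20):
  (v11,v10,v2) [++-] → (-1.10813, -0.9739, -0.312865)–(-1.10813, -0.9739, 0.312865)  len=0.6257
  (v3,v9,v4) [-++] → (1.10813, -0.9739, 0.312865)–(0.0956389, -0.9739, 1.32536)  len=1.4319
  (v3,v4,v2) [-+-] → (0.0956389, -0.9739, 1.32536)–(-0.0956389, -0.9739, 1.32536)  len=0.1913
  (v3,v2,v6) [--+] → (-0.0956389, -0.9739, -1.32536)–(0.0956389, -0.9739, -1.32536)  len=0.1913
  (v3,v6,v8) [-++] → (0.0956389, -0.9739, -1.32536)–(1.10813, -0.9739, -0.312865)  len=1.4319
  (v3,v8,v9) [-++] → (1.10813, -0.9739, -0.312865)–(1.10813, -0.9739, 0.312865)  len=0.6257
  (v2,v4,v11) [-++] → (-0.0956389, -0.9739, 1.32536)–(-1.10813, -0.9739, 0.312865)  len=1.4319
  (v6,v2,v10) [+-+] → (-0.0956389, -0.9739, -1.32536)–(-1.10813, -0.9739, -0.312865)  len=1.4319

Chained into 1 loop(s):
  loop 1: 8 segments, perimeter = 7.3616
Total perimeter = 7.362

loops=1 perimeter=7.362


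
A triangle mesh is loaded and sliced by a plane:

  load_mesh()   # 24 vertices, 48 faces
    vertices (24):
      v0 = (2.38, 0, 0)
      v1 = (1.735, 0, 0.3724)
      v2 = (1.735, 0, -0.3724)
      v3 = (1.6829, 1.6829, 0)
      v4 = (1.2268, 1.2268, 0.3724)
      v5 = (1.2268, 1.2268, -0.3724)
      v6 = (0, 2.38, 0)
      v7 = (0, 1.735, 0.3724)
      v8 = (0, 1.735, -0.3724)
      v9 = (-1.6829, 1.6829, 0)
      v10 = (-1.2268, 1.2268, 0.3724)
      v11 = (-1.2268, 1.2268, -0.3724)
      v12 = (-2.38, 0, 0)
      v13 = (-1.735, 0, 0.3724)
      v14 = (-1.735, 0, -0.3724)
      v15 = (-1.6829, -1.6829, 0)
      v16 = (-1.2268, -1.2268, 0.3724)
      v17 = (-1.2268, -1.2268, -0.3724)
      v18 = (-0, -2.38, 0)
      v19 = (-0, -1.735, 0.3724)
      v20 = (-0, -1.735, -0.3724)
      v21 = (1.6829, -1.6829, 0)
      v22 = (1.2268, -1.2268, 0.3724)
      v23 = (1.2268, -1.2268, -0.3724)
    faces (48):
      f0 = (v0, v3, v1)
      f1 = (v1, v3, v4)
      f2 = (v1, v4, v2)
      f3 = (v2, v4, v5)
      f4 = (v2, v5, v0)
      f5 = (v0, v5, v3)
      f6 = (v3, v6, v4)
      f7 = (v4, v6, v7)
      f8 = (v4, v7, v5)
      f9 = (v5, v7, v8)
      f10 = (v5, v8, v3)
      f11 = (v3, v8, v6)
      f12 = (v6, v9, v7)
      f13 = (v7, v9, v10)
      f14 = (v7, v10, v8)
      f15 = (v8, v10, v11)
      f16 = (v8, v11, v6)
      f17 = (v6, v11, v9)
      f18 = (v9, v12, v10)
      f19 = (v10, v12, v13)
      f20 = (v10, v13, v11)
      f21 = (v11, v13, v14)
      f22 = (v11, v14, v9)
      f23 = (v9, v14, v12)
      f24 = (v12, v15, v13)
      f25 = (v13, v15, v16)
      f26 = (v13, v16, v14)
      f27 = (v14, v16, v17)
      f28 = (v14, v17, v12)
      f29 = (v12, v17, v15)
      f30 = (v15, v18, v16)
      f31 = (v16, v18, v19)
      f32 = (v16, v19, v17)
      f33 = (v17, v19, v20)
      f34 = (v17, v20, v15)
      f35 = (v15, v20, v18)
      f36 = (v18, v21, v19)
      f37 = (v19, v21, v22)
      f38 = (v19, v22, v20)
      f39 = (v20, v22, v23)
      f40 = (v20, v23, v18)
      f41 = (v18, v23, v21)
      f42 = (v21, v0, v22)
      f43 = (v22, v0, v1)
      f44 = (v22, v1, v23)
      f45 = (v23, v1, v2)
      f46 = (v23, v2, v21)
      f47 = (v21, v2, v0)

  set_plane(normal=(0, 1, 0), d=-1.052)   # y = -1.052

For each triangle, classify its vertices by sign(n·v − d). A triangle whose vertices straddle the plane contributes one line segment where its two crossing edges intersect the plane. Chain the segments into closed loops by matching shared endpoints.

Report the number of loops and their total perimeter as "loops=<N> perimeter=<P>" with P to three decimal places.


Straddling triangles (12 of 48):
  (v12,v15,v13) [+-+] → (-1.94423, -1.052, 0)–(-1.70243, -1.052, 0.139609)  len=0.2792
  (v13,v15,v16) [+--] → (-1.70243, -1.052, 0.139609)–(-1.29921, -1.052, 0.3724)  len=0.4656
  (v13,v16,v14) [+-+] → (-1.29921, -1.052, 0.3724)–(-1.29921, -1.052, 0.266278)  len=0.1061
  (v14,v16,v17) [+--] → (-1.29921, -1.052, 0.266278)–(-1.29921, -1.052, -0.3724)  len=0.6387
  (v14,v17,v12) [+-+] → (-1.29921, -1.052, -0.3724)–(-1.39111, -1.052, -0.319339)  len=0.1061
  (v12,v17,v15) [+--] → (-1.39111, -1.052, -0.319339)–(-1.94423, -1.052, 0)  len=0.6387
  (v21,v0,v22) [-+-] → (1.94423, -1.052, 0)–(1.39111, -1.052, 0.319339)  len=0.6387
  (v22,v0,v1) [-++] → (1.39111, -1.052, 0.319339)–(1.29921, -1.052, 0.3724)  len=0.1061
  (v22,v1,v23) [-+-] → (1.29921, -1.052, 0.3724)–(1.29921, -1.052, -0.266278)  len=0.6387
  (v23,v1,v2) [-++] → (1.29921, -1.052, -0.266278)–(1.29921, -1.052, -0.3724)  len=0.1061
  (v23,v2,v21) [-+-] → (1.29921, -1.052, -0.3724)–(1.70243, -1.052, -0.139609)  len=0.4656
  (v21,v2,v0) [-++] → (1.70243, -1.052, -0.139609)–(1.94423, -1.052, 0)  len=0.2792

Chained into 2 loop(s):
  loop 1: 6 segments, perimeter = 2.2344
  loop 2: 6 segments, perimeter = 2.2344
Total perimeter = 4.469

loops=2 perimeter=4.469


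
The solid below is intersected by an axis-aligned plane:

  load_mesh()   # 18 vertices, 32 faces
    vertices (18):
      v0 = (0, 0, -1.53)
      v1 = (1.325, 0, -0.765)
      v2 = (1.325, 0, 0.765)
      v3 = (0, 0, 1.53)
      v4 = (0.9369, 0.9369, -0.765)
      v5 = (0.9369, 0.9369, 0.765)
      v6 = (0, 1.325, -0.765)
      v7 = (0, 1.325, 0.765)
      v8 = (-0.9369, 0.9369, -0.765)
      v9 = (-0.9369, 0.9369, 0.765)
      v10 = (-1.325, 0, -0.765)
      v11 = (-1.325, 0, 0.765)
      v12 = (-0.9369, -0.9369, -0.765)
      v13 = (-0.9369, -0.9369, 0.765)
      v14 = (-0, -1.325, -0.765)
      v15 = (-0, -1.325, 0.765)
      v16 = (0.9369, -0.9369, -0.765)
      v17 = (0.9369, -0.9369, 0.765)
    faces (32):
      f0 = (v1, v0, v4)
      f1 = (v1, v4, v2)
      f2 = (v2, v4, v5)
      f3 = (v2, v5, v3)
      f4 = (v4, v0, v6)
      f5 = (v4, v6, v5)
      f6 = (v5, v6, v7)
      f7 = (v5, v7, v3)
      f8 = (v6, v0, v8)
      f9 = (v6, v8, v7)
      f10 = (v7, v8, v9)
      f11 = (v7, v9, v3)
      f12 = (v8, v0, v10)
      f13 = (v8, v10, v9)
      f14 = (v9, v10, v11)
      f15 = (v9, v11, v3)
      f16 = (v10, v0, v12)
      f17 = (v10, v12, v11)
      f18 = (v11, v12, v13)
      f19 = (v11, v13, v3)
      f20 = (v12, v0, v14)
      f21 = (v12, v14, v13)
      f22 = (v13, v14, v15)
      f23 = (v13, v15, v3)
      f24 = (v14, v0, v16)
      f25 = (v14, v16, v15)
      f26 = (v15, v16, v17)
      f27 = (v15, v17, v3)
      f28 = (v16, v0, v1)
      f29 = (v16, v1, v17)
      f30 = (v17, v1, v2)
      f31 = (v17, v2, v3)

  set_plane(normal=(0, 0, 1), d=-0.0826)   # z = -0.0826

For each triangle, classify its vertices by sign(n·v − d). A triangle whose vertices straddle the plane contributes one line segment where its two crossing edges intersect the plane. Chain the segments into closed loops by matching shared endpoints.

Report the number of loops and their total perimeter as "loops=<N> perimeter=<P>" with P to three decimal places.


Straddling triangles (16 of 32):
  (v1,v4,v2) [--+] → (1.11, 0.51903, -0.0826)–(1.325, 0, -0.0826)  len=0.5618
  (v2,v4,v5) [+-+] → (1.11, 0.51903, -0.0826)–(0.9369, 0.9369, -0.0826)  len=0.4523
  (v4,v6,v5) [--+] → (0.41787, 1.1519, -0.0826)–(0.9369, 0.9369, -0.0826)  len=0.5618
  (v5,v6,v7) [+-+] → (0.41787, 1.1519, -0.0826)–(0, 1.325, -0.0826)  len=0.4523
  (v6,v8,v7) [--+] → (-0.51903, 1.11, -0.0826)–(0, 1.325, -0.0826)  len=0.5618
  (v7,v8,v9) [+-+] → (-0.51903, 1.11, -0.0826)–(-0.9369, 0.9369, -0.0826)  len=0.4523
  (v8,v10,v9) [--+] → (-1.1519, 0.41787, -0.0826)–(-0.9369, 0.9369, -0.0826)  len=0.5618
  (v9,v10,v11) [+-+] → (-1.1519, 0.41787, -0.0826)–(-1.325, 0, -0.0826)  len=0.4523
  (v10,v12,v11) [--+] → (-1.11, -0.51903, -0.0826)–(-1.325, 0, -0.0826)  len=0.5618
  (v11,v12,v13) [+-+] → (-1.11, -0.51903, -0.0826)–(-0.9369, -0.9369, -0.0826)  len=0.4523
  (v12,v14,v13) [--+] → (-0.41787, -1.1519, -0.0826)–(-0.9369, -0.9369, -0.0826)  len=0.5618
  (v13,v14,v15) [+-+] → (-0.41787, -1.1519, -0.0826)–(0, -1.325, -0.0826)  len=0.4523
  (v14,v16,v15) [--+] → (0.51903, -1.11, -0.0826)–(0, -1.325, -0.0826)  len=0.5618
  (v15,v16,v17) [+-+] → (0.51903, -1.11, -0.0826)–(0.9369, -0.9369, -0.0826)  len=0.4523
  (v16,v1,v17) [--+] → (1.1519, -0.41787, -0.0826)–(0.9369, -0.9369, -0.0826)  len=0.5618
  (v17,v1,v2) [+-+] → (1.1519, -0.41787, -0.0826)–(1.325, 0, -0.0826)  len=0.4523

Chained into 1 loop(s):
  loop 1: 16 segments, perimeter = 8.1128
Total perimeter = 8.113

loops=1 perimeter=8.113


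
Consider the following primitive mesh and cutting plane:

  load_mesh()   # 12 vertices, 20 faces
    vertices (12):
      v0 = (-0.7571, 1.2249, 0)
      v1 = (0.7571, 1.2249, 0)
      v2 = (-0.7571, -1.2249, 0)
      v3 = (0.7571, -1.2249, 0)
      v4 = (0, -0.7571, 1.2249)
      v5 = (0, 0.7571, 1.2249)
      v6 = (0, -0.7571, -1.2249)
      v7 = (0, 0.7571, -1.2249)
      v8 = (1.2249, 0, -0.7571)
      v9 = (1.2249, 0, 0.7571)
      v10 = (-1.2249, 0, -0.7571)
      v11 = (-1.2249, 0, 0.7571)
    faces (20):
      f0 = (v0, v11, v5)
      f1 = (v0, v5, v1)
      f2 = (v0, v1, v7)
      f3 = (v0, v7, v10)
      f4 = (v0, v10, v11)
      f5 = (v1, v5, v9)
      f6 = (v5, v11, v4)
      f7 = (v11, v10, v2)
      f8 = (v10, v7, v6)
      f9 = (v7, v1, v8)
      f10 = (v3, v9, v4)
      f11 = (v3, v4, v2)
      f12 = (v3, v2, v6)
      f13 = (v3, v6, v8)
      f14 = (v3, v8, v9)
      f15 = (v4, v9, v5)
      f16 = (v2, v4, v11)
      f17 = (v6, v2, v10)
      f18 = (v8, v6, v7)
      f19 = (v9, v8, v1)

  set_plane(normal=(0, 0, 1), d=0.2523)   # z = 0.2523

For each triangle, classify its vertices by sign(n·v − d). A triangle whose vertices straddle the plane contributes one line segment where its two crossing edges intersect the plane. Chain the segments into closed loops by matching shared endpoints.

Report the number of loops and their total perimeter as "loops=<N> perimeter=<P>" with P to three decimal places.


loops=1 perimeter=7.666

Straddling triangles (10 of 20):
  (v0,v11,v5) [-++] → (-0.912992, 0.816708, 0.2523)–(-0.601156, 1.12854, 0.2523)  len=0.4410
  (v0,v5,v1) [-+-] → (-0.601156, 1.12854, 0.2523)–(0.601156, 1.12854, 0.2523)  len=1.2023
  (v0,v10,v11) [--+] → (-1.2249, 0, 0.2523)–(-0.912992, 0.816708, 0.2523)  len=0.8742
  (v1,v5,v9) [-++] → (0.601156, 1.12854, 0.2523)–(0.912992, 0.816708, 0.2523)  len=0.4410
  (v11,v10,v2) [+--] → (-1.2249, 0, 0.2523)–(-0.912992, -0.816708, 0.2523)  len=0.8742
  (v3,v9,v4) [-++] → (0.912992, -0.816708, 0.2523)–(0.601156, -1.12854, 0.2523)  len=0.4410
  (v3,v4,v2) [-+-] → (0.601156, -1.12854, 0.2523)–(-0.601156, -1.12854, 0.2523)  len=1.2023
  (v3,v8,v9) [--+] → (1.2249, 0, 0.2523)–(0.912992, -0.816708, 0.2523)  len=0.8742
  (v2,v4,v11) [-++] → (-0.601156, -1.12854, 0.2523)–(-0.912992, -0.816708, 0.2523)  len=0.4410
  (v9,v8,v1) [+--] → (1.2249, 0, 0.2523)–(0.912992, 0.816708, 0.2523)  len=0.8742

Chained into 1 loop(s):
  loop 1: 10 segments, perimeter = 7.6656
Total perimeter = 7.666


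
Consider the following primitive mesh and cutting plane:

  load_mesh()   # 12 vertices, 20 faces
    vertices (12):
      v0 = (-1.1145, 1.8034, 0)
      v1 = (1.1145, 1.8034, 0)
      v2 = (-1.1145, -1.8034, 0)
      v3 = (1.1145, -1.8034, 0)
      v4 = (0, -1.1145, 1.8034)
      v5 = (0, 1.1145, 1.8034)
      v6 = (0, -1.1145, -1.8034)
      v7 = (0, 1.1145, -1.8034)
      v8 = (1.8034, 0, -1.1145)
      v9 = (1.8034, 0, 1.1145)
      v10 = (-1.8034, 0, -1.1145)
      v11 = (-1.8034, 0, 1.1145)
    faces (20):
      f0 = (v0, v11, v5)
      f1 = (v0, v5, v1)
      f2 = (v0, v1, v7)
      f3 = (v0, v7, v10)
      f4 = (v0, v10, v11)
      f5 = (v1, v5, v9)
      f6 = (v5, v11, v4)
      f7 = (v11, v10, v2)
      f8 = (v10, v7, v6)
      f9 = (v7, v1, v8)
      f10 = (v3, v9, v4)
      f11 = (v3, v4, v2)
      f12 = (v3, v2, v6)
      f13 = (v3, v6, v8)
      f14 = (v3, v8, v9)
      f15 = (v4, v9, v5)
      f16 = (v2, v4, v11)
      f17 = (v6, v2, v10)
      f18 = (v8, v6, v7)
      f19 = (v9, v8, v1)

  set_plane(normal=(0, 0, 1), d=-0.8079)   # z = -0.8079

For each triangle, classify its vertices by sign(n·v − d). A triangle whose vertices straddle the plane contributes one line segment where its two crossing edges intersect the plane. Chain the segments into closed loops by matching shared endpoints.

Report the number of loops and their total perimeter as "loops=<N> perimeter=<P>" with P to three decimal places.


loops=1 perimeter=10.235

Straddling triangles (10 of 20):
  (v0,v1,v7) [++-] → (0.615218, 1.49478, -0.8079)–(-0.615218, 1.49478, -0.8079)  len=1.2304
  (v0,v7,v10) [+--] → (-0.615218, 1.49478, -0.8079)–(-1.61388, 0.496117, -0.8079)  len=1.4123
  (v0,v10,v11) [+-+] → (-1.61388, 0.496117, -0.8079)–(-1.8034, 0, -0.8079)  len=0.5311
  (v11,v10,v2) [+-+] → (-1.8034, 0, -0.8079)–(-1.61388, -0.496117, -0.8079)  len=0.5311
  (v7,v1,v8) [-+-] → (0.615218, 1.49478, -0.8079)–(1.61388, 0.496117, -0.8079)  len=1.4123
  (v3,v2,v6) [++-] → (-0.615218, -1.49478, -0.8079)–(0.615218, -1.49478, -0.8079)  len=1.2304
  (v3,v6,v8) [+--] → (0.615218, -1.49478, -0.8079)–(1.61388, -0.496117, -0.8079)  len=1.4123
  (v3,v8,v9) [+-+] → (1.61388, -0.496117, -0.8079)–(1.8034, 0, -0.8079)  len=0.5311
  (v6,v2,v10) [-+-] → (-0.615218, -1.49478, -0.8079)–(-1.61388, -0.496117, -0.8079)  len=1.4123
  (v9,v8,v1) [+-+] → (1.8034, 0, -0.8079)–(1.61388, 0.496117, -0.8079)  len=0.5311

Chained into 1 loop(s):
  loop 1: 10 segments, perimeter = 10.2345
Total perimeter = 10.235


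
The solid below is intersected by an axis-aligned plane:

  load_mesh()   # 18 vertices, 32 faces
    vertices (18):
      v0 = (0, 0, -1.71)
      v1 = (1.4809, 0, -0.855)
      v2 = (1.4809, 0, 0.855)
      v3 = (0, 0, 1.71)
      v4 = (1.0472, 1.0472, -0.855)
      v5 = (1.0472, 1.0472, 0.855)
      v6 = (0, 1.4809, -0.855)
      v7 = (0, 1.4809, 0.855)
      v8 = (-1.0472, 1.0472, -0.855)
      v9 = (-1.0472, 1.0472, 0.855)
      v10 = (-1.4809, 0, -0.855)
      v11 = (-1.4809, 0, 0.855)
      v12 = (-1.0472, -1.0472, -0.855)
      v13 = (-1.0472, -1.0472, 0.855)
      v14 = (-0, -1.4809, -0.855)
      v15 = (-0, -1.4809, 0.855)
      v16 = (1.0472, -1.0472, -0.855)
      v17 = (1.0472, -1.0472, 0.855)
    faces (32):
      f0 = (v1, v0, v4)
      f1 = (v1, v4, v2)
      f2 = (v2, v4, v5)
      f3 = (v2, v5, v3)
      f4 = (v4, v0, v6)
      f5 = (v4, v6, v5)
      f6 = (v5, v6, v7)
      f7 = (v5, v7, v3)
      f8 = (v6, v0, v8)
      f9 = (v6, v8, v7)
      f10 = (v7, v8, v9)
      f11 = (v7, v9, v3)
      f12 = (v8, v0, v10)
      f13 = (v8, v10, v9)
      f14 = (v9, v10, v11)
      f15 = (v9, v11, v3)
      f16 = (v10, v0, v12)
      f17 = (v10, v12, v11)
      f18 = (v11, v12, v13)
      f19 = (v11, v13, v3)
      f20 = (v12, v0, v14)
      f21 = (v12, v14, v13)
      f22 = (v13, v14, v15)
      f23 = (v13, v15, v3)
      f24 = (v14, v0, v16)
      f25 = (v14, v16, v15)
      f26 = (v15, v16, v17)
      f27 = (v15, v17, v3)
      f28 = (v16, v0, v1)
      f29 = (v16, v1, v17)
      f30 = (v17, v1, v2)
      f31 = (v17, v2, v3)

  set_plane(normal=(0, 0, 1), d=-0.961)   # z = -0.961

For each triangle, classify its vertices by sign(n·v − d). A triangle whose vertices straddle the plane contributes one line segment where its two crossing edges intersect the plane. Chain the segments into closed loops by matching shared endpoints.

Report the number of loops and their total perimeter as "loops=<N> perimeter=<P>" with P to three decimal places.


Straddling triangles (8 of 32):
  (v1,v0,v4) [+-+] → (1.2973, 0, -0.961)–(0.917372, 0.917372, -0.961)  len=0.9929
  (v4,v0,v6) [+-+] → (0.917372, 0.917372, -0.961)–(0, 1.2973, -0.961)  len=0.9929
  (v6,v0,v8) [+-+] → (0, 1.2973, -0.961)–(-0.917372, 0.917372, -0.961)  len=0.9929
  (v8,v0,v10) [+-+] → (-0.917372, 0.917372, -0.961)–(-1.2973, 0, -0.961)  len=0.9929
  (v10,v0,v12) [+-+] → (-1.2973, 0, -0.961)–(-0.917372, -0.917372, -0.961)  len=0.9929
  (v12,v0,v14) [+-+] → (-0.917372, -0.917372, -0.961)–(0, -1.2973, -0.961)  len=0.9929
  (v14,v0,v16) [+-+] → (0, -1.2973, -0.961)–(0.917372, -0.917372, -0.961)  len=0.9929
  (v16,v0,v1) [+-+] → (0.917372, -0.917372, -0.961)–(1.2973, 0, -0.961)  len=0.9929

Chained into 1 loop(s):
  loop 1: 8 segments, perimeter = 7.9435
Total perimeter = 7.943

loops=1 perimeter=7.943


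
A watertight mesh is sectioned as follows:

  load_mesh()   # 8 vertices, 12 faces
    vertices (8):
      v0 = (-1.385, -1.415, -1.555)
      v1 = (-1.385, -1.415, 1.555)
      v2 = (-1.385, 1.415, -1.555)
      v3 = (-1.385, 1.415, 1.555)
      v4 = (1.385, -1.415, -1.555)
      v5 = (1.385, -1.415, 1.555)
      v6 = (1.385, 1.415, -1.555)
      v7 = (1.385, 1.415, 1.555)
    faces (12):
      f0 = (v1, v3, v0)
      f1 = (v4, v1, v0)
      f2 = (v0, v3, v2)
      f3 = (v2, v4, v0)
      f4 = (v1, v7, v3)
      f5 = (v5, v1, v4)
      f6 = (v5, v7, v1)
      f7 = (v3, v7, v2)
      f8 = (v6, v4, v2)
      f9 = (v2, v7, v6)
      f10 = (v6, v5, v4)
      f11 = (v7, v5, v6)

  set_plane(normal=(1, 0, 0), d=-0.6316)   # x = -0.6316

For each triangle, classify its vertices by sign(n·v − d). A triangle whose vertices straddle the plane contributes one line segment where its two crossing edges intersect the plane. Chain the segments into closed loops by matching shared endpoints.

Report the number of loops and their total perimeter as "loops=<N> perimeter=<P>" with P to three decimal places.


loops=1 perimeter=11.880

Straddling triangles (8 of 12):
  (v4,v1,v0) [+--] → (-0.6316, -1.415, 0.709125)–(-0.6316, -1.415, -1.555)  len=2.2641
  (v2,v4,v0) [-+-] → (-0.6316, 0.645281, -1.555)–(-0.6316, -1.415, -1.555)  len=2.0603
  (v1,v7,v3) [-+-] → (-0.6316, -0.645281, 1.555)–(-0.6316, 1.415, 1.555)  len=2.0603
  (v5,v1,v4) [+-+] → (-0.6316, -1.415, 1.555)–(-0.6316, -1.415, 0.709125)  len=0.8459
  (v5,v7,v1) [++-] → (-0.6316, -0.645281, 1.555)–(-0.6316, -1.415, 1.555)  len=0.7697
  (v3,v7,v2) [-+-] → (-0.6316, 1.415, 1.555)–(-0.6316, 1.415, -0.709125)  len=2.2641
  (v6,v4,v2) [++-] → (-0.6316, 0.645281, -1.555)–(-0.6316, 1.415, -1.555)  len=0.7697
  (v2,v7,v6) [-++] → (-0.6316, 1.415, -0.709125)–(-0.6316, 1.415, -1.555)  len=0.8459

Chained into 1 loop(s):
  loop 1: 8 segments, perimeter = 11.8800
Total perimeter = 11.880


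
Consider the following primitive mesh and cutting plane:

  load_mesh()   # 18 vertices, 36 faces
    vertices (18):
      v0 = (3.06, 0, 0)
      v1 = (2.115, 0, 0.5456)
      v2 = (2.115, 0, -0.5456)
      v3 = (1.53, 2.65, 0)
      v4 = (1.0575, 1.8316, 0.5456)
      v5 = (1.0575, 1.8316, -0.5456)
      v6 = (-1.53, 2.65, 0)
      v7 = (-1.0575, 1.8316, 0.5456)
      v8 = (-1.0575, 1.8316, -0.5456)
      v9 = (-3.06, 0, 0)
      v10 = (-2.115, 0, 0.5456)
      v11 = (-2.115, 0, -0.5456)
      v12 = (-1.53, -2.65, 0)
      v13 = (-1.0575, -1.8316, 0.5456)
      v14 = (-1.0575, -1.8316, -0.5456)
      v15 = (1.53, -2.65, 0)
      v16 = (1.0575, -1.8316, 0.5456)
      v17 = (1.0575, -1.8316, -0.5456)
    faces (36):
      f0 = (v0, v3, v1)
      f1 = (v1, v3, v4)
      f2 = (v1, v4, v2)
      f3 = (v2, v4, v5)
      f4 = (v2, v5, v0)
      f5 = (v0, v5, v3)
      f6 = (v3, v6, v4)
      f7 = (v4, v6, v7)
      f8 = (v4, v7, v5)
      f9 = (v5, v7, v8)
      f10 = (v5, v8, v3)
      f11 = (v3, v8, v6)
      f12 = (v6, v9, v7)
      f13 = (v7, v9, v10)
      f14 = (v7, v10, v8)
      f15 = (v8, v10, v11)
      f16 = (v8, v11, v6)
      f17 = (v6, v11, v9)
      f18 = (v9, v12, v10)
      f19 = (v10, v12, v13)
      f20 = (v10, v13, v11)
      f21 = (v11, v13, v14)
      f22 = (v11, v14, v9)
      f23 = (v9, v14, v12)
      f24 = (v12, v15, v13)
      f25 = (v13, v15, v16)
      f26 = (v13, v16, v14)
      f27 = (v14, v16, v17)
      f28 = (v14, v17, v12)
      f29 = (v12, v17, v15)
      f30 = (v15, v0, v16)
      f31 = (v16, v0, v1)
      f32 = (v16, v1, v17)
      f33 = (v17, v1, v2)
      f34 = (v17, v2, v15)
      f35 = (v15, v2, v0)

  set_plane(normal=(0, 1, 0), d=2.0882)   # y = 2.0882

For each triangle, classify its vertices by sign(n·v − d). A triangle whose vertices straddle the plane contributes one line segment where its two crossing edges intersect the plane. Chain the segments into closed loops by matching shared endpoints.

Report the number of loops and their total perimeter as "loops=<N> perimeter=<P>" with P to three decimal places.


Straddling triangles (10 of 36):
  (v0,v3,v1) [-+-] → (1.85436, 2.0882, 0)–(1.65402, 2.0882, 0.115667)  len=0.2313
  (v1,v3,v4) [-+-] → (1.65402, 2.0882, 0.115667)–(1.20565, 2.0882, 0.374533)  len=0.5177
  (v0,v5,v3) [--+] → (1.20565, 2.0882, -0.374533)–(1.85436, 2.0882, 0)  len=0.7491
  (v3,v6,v4) [++-] → (0.246219, 2.0882, 0.374533)–(1.20565, 2.0882, 0.374533)  len=0.9594
  (v4,v6,v7) [-+-] → (0.246219, 2.0882, 0.374533)–(-1.20565, 2.0882, 0.374533)  len=1.4519
  (v5,v8,v3) [--+] → (-0.246219, 2.0882, -0.374533)–(1.20565, 2.0882, -0.374533)  len=1.4519
  (v3,v8,v6) [+-+] → (-0.246219, 2.0882, -0.374533)–(-1.20565, 2.0882, -0.374533)  len=0.9594
  (v6,v9,v7) [+--] → (-1.85436, 2.0882, 0)–(-1.20565, 2.0882, 0.374533)  len=0.7491
  (v8,v11,v6) [--+] → (-1.65402, 2.0882, -0.115667)–(-1.20565, 2.0882, -0.374533)  len=0.5177
  (v6,v11,v9) [+--] → (-1.65402, 2.0882, -0.115667)–(-1.85436, 2.0882, 0)  len=0.2313

Chained into 1 loop(s):
  loop 1: 10 segments, perimeter = 7.8189
Total perimeter = 7.819

loops=1 perimeter=7.819


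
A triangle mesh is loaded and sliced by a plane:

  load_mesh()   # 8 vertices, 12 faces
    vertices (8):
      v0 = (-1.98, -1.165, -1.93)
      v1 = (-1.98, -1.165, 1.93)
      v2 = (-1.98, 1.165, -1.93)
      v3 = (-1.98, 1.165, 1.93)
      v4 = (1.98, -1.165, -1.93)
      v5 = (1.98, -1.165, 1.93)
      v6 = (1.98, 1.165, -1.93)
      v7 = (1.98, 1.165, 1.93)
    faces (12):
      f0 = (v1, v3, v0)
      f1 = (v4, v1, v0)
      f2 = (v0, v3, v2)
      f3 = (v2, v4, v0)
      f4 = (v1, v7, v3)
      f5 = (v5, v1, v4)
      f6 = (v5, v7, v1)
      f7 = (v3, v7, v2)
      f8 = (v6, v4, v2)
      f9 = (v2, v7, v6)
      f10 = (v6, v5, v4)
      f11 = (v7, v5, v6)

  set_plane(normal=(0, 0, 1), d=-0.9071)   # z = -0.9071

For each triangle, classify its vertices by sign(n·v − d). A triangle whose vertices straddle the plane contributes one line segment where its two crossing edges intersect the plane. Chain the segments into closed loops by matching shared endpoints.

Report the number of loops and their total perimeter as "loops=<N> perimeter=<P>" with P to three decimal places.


Straddling triangles (8 of 12):
  (v1,v3,v0) [++-] → (-1.98, -0.54755, -0.9071)–(-1.98, -1.165, -0.9071)  len=0.6175
  (v4,v1,v0) [-+-] → (0.9306, -1.165, -0.9071)–(-1.98, -1.165, -0.9071)  len=2.9106
  (v0,v3,v2) [-+-] → (-1.98, -0.54755, -0.9071)–(-1.98, 1.165, -0.9071)  len=1.7126
  (v5,v1,v4) [++-] → (0.9306, -1.165, -0.9071)–(1.98, -1.165, -0.9071)  len=1.0494
  (v3,v7,v2) [++-] → (-0.9306, 1.165, -0.9071)–(-1.98, 1.165, -0.9071)  len=1.0494
  (v2,v7,v6) [-+-] → (-0.9306, 1.165, -0.9071)–(1.98, 1.165, -0.9071)  len=2.9106
  (v6,v5,v4) [-+-] → (1.98, 0.54755, -0.9071)–(1.98, -1.165, -0.9071)  len=1.7126
  (v7,v5,v6) [++-] → (1.98, 0.54755, -0.9071)–(1.98, 1.165, -0.9071)  len=0.6175

Chained into 1 loop(s):
  loop 1: 8 segments, perimeter = 12.5800
Total perimeter = 12.580

loops=1 perimeter=12.580


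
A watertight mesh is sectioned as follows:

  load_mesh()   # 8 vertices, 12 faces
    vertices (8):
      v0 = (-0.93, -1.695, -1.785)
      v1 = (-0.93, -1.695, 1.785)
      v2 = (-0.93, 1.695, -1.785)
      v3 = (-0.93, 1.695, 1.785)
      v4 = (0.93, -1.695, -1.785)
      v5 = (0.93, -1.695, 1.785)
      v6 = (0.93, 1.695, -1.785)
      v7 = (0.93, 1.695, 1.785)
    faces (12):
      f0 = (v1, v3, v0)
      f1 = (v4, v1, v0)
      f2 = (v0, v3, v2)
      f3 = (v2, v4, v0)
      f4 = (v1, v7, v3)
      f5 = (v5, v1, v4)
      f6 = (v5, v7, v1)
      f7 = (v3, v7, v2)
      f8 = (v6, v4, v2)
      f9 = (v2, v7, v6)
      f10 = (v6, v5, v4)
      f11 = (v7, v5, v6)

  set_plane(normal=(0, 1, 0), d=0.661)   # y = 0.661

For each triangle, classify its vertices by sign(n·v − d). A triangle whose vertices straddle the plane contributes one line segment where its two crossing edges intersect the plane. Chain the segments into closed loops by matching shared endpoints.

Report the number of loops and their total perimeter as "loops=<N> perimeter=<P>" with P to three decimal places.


loops=1 perimeter=10.860

Straddling triangles (8 of 12):
  (v1,v3,v0) [-+-] → (-0.93, 0.661, 1.785)–(-0.93, 0.661, 0.696097)  len=1.0889
  (v0,v3,v2) [-++] → (-0.93, 0.661, 0.696097)–(-0.93, 0.661, -1.785)  len=2.4811
  (v2,v4,v0) [+--] → (-0.362673, 0.661, -1.785)–(-0.93, 0.661, -1.785)  len=0.5673
  (v1,v7,v3) [-++] → (0.362673, 0.661, 1.785)–(-0.93, 0.661, 1.785)  len=1.2927
  (v5,v7,v1) [-+-] → (0.93, 0.661, 1.785)–(0.362673, 0.661, 1.785)  len=0.5673
  (v6,v4,v2) [+-+] → (0.93, 0.661, -1.785)–(-0.362673, 0.661, -1.785)  len=1.2927
  (v6,v5,v4) [+--] → (0.93, 0.661, -0.696097)–(0.93, 0.661, -1.785)  len=1.0889
  (v7,v5,v6) [+-+] → (0.93, 0.661, 1.785)–(0.93, 0.661, -0.696097)  len=2.4811

Chained into 1 loop(s):
  loop 1: 8 segments, perimeter = 10.8600
Total perimeter = 10.860


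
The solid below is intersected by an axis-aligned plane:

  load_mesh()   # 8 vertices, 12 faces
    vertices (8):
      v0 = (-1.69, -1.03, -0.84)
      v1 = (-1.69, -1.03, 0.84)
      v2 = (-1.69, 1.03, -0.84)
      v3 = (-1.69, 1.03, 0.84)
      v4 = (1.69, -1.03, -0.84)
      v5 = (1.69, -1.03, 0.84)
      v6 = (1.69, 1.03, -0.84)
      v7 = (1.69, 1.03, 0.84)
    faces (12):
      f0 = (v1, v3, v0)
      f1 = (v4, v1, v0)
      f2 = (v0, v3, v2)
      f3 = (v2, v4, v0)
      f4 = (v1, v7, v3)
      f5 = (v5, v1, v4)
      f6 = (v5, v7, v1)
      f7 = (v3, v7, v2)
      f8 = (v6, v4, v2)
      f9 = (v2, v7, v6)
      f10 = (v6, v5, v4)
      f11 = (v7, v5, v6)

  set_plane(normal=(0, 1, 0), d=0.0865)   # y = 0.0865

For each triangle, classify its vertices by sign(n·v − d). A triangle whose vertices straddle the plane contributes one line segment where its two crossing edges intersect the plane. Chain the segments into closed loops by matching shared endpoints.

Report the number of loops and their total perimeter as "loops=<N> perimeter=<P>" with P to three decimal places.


Straddling triangles (8 of 12):
  (v1,v3,v0) [-+-] → (-1.69, 0.0865, 0.84)–(-1.69, 0.0865, 0.0705437)  len=0.7695
  (v0,v3,v2) [-++] → (-1.69, 0.0865, 0.0705437)–(-1.69, 0.0865, -0.84)  len=0.9105
  (v2,v4,v0) [+--] → (-0.141927, 0.0865, -0.84)–(-1.69, 0.0865, -0.84)  len=1.5481
  (v1,v7,v3) [-++] → (0.141927, 0.0865, 0.84)–(-1.69, 0.0865, 0.84)  len=1.8319
  (v5,v7,v1) [-+-] → (1.69, 0.0865, 0.84)–(0.141927, 0.0865, 0.84)  len=1.5481
  (v6,v4,v2) [+-+] → (1.69, 0.0865, -0.84)–(-0.141927, 0.0865, -0.84)  len=1.8319
  (v6,v5,v4) [+--] → (1.69, 0.0865, -0.0705437)–(1.69, 0.0865, -0.84)  len=0.7695
  (v7,v5,v6) [+-+] → (1.69, 0.0865, 0.84)–(1.69, 0.0865, -0.0705437)  len=0.9105

Chained into 1 loop(s):
  loop 1: 8 segments, perimeter = 10.1200
Total perimeter = 10.120

loops=1 perimeter=10.120


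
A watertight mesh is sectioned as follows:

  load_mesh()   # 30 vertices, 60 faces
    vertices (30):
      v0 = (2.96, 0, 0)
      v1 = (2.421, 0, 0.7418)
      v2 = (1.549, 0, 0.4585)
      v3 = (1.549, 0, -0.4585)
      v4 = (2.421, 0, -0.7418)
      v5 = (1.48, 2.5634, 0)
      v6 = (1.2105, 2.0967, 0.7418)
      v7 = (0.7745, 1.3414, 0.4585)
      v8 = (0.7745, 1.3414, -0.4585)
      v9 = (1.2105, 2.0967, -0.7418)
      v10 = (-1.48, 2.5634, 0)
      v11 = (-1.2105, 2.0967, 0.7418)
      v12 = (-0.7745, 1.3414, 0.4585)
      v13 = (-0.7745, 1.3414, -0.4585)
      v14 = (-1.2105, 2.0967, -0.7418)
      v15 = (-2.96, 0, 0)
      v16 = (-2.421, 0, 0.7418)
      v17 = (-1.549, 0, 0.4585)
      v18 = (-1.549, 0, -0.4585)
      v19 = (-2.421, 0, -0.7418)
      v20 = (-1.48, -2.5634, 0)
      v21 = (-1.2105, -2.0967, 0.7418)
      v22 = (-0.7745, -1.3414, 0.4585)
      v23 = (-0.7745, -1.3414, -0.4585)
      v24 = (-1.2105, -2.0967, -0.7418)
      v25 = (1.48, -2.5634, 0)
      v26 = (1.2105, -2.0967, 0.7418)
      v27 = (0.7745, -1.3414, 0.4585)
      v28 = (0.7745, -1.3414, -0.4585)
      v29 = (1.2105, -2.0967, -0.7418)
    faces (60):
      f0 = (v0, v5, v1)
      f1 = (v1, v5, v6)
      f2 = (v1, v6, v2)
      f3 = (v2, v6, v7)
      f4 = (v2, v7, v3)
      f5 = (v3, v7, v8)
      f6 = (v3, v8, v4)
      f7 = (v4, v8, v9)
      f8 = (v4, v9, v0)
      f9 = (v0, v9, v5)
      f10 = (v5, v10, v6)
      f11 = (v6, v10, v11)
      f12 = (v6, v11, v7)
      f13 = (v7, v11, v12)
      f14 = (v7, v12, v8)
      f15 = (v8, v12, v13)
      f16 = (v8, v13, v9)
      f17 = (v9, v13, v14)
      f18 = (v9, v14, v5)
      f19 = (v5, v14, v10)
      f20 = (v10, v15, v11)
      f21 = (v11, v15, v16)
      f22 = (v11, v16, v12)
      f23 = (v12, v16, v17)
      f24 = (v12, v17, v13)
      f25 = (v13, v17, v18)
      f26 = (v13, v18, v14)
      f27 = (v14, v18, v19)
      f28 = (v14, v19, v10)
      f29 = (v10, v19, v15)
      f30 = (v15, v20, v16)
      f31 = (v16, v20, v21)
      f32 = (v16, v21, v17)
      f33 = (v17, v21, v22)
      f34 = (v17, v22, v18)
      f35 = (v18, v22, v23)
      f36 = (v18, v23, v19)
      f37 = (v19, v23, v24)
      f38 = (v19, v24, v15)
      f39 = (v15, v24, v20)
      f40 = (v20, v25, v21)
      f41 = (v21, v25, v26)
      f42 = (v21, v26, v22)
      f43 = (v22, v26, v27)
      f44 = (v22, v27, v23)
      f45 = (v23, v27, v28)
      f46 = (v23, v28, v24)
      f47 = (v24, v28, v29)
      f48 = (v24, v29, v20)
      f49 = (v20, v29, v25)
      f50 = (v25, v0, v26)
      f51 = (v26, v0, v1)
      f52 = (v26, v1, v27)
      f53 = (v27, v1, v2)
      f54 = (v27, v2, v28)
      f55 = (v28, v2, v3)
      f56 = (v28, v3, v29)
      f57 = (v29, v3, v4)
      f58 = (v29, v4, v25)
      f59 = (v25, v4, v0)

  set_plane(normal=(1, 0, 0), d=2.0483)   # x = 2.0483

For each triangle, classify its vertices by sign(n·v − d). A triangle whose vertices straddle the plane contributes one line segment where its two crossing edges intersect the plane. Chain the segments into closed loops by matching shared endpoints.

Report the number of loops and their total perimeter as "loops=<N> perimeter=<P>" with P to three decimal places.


loops=1 perimeter=7.397

Straddling triangles (14 of 60):
  (v0,v5,v1) [+-+] → (2.0483, 1.57909, 0)–(2.0483, 1.01528, 0.447997)  len=0.7201
  (v1,v5,v6) [+--] → (2.0483, 1.01528, 0.447997)–(2.0483, 0.645551, 0.7418)  len=0.4723
  (v1,v6,v2) [+--] → (2.0483, 0.645551, 0.7418)–(2.0483, 0, 0.620715)  len=0.6568
  (v3,v8,v4) [--+] → (2.0483, 0.303638, -0.677673)–(2.0483, 0, -0.620715)  len=0.3089
  (v4,v8,v9) [+--] → (2.0483, 0.303638, -0.677673)–(2.0483, 0.645551, -0.7418)  len=0.3479
  (v4,v9,v0) [+-+] → (2.0483, 0.645551, -0.7418)–(2.0483, 1.09263, -0.386567)  len=0.5710
  (v0,v9,v5) [+--] → (2.0483, 1.09263, -0.386567)–(2.0483, 1.57909, 0)  len=0.6213
  (v25,v0,v26) [-+-] → (2.0483, -1.57909, 0)–(2.0483, -1.09263, 0.386567)  len=0.6213
  (v26,v0,v1) [-++] → (2.0483, -1.09263, 0.386567)–(2.0483, -0.645551, 0.7418)  len=0.5710
  (v26,v1,v27) [-+-] → (2.0483, -0.645551, 0.7418)–(2.0483, -0.303638, 0.677673)  len=0.3479
  (v27,v1,v2) [-+-] → (2.0483, -0.303638, 0.677673)–(2.0483, 0, 0.620715)  len=0.3089
  (v29,v3,v4) [--+] → (2.0483, 0, -0.620715)–(2.0483, -0.645551, -0.7418)  len=0.6568
  (v29,v4,v25) [-+-] → (2.0483, -0.645551, -0.7418)–(2.0483, -1.01528, -0.447997)  len=0.4723
  (v25,v4,v0) [-++] → (2.0483, -1.01528, -0.447997)–(2.0483, -1.57909, 0)  len=0.7201

Chained into 1 loop(s):
  loop 1: 14 segments, perimeter = 7.3967
Total perimeter = 7.397


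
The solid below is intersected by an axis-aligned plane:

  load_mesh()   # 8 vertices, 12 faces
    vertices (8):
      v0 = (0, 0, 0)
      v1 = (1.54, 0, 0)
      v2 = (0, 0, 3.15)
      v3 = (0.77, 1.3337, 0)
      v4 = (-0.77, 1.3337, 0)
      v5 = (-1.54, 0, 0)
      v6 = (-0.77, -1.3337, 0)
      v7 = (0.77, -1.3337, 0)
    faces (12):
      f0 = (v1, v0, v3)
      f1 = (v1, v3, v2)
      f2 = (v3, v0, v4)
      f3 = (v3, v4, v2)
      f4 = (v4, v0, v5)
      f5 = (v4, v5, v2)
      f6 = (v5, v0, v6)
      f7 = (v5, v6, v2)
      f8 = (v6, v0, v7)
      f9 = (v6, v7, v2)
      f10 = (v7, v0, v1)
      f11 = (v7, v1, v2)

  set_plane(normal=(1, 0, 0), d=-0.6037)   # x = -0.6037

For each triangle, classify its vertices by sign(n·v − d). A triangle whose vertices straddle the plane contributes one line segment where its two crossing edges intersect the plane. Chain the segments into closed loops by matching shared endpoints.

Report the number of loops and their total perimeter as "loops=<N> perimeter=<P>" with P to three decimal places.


loops=1 perimeter=7.381

Straddling triangles (8 of 12):
  (v3,v0,v4) [++-] → (-0.6037, 1.04566, 0)–(-0.6037, 1.3337, 0)  len=0.2880
  (v3,v4,v2) [+-+] → (-0.6037, 1.3337, 0)–(-0.6037, 1.04566, 0.680318)  len=0.7388
  (v4,v0,v5) [-+-] → (-0.6037, 1.04566, 0)–(-0.6037, 0, 0)  len=1.0457
  (v4,v5,v2) [--+] → (-0.6037, 0, 1.91516)–(-0.6037, 1.04566, 0.680318)  len=1.6181
  (v5,v0,v6) [-+-] → (-0.6037, 0, 0)–(-0.6037, -1.04566, 0)  len=1.0457
  (v5,v6,v2) [--+] → (-0.6037, -1.04566, 0.680318)–(-0.6037, 0, 1.91516)  len=1.6181
  (v6,v0,v7) [-++] → (-0.6037, -1.04566, 0)–(-0.6037, -1.3337, 0)  len=0.2880
  (v6,v7,v2) [-++] → (-0.6037, -1.3337, 0)–(-0.6037, -1.04566, 0.680318)  len=0.7388

Chained into 1 loop(s):
  loop 1: 8 segments, perimeter = 7.3812
Total perimeter = 7.381


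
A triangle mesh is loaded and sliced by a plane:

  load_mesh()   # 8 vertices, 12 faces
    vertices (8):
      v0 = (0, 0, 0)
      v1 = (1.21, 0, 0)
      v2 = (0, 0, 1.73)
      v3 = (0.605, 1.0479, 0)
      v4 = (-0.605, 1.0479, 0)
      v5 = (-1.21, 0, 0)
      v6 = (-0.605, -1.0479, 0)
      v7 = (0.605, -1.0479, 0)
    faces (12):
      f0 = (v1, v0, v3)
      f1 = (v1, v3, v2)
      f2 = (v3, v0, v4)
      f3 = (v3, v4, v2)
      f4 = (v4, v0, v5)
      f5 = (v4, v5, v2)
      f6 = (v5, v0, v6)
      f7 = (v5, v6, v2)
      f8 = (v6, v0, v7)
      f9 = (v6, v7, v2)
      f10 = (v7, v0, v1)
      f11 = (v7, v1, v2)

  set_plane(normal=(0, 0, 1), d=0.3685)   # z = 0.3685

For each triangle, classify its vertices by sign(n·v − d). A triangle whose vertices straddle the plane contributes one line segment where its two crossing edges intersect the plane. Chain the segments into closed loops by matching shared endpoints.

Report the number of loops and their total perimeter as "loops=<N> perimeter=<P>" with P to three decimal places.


loops=1 perimeter=5.714

Straddling triangles (6 of 12):
  (v1,v3,v2) [--+] → (0.476132, 0.824691, 0.3685)–(0.952263, 0, 0.3685)  len=0.9523
  (v3,v4,v2) [--+] → (-0.476132, 0.824691, 0.3685)–(0.476132, 0.824691, 0.3685)  len=0.9523
  (v4,v5,v2) [--+] → (-0.952263, 0, 0.3685)–(-0.476132, 0.824691, 0.3685)  len=0.9523
  (v5,v6,v2) [--+] → (-0.476132, -0.824691, 0.3685)–(-0.952263, 0, 0.3685)  len=0.9523
  (v6,v7,v2) [--+] → (0.476132, -0.824691, 0.3685)–(-0.476132, -0.824691, 0.3685)  len=0.9523
  (v7,v1,v2) [--+] → (0.952263, 0, 0.3685)–(0.476132, -0.824691, 0.3685)  len=0.9523

Chained into 1 loop(s):
  loop 1: 6 segments, perimeter = 5.7136
Total perimeter = 5.714


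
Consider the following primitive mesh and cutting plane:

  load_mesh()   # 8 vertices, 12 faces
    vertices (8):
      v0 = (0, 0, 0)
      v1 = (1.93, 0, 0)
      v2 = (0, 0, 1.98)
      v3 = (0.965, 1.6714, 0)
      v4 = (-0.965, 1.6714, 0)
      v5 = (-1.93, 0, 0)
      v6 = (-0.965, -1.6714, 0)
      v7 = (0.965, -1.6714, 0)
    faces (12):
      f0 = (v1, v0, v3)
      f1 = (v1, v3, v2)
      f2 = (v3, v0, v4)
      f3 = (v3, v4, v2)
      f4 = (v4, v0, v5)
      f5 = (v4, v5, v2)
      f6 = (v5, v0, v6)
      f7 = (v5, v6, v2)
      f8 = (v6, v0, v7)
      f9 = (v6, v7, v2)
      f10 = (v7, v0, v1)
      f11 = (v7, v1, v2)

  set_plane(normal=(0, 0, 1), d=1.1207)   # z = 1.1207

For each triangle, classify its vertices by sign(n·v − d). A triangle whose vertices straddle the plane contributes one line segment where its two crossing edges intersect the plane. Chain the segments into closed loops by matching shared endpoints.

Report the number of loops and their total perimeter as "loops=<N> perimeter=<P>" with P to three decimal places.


loops=1 perimeter=5.026

Straddling triangles (6 of 12):
  (v1,v3,v2) [--+] → (0.4188, 0.725371, 1.1207)–(0.837601, 0, 1.1207)  len=0.8376
  (v3,v4,v2) [--+] → (-0.4188, 0.725371, 1.1207)–(0.4188, 0.725371, 1.1207)  len=0.8376
  (v4,v5,v2) [--+] → (-0.837601, 0, 1.1207)–(-0.4188, 0.725371, 1.1207)  len=0.8376
  (v5,v6,v2) [--+] → (-0.4188, -0.725371, 1.1207)–(-0.837601, 0, 1.1207)  len=0.8376
  (v6,v7,v2) [--+] → (0.4188, -0.725371, 1.1207)–(-0.4188, -0.725371, 1.1207)  len=0.8376
  (v7,v1,v2) [--+] → (0.837601, 0, 1.1207)–(0.4188, -0.725371, 1.1207)  len=0.8376

Chained into 1 loop(s):
  loop 1: 6 segments, perimeter = 5.0256
Total perimeter = 5.026


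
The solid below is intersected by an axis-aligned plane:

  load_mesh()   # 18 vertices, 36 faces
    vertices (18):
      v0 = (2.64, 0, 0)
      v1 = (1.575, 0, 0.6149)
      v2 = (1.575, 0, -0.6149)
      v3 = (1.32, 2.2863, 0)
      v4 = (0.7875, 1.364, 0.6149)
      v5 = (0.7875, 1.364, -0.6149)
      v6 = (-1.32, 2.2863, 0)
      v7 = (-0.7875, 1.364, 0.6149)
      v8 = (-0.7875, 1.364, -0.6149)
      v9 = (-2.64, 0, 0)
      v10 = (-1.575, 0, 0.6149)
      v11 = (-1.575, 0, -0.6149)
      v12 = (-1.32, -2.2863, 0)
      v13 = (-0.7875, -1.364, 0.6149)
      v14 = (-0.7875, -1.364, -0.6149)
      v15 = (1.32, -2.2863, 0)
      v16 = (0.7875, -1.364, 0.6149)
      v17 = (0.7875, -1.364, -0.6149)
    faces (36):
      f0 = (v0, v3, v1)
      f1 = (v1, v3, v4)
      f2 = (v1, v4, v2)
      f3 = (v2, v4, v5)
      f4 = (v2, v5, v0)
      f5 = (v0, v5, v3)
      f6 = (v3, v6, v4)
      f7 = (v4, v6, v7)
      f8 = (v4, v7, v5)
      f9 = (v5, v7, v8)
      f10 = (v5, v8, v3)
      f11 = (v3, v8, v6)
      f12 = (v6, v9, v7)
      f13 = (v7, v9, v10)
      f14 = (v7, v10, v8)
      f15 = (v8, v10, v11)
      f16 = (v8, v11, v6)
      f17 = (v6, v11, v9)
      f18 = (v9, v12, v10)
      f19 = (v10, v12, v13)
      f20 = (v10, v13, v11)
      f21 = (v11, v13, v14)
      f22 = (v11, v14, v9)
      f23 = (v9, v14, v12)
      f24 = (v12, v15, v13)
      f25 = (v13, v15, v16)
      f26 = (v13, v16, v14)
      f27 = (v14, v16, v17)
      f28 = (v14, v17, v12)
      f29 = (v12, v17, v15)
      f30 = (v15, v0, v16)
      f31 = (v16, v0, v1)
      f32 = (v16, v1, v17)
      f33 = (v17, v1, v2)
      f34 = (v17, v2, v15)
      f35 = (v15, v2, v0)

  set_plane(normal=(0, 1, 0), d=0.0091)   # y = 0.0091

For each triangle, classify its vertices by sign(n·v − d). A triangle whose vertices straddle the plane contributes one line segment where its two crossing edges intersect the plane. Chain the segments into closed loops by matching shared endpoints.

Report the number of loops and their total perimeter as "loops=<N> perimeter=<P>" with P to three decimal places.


Straddling triangles (12 of 36):
  (v0,v3,v1) [-+-] → (2.63475, 0.0091, 0)–(1.57399, 0.0091, 0.612453)  len=1.2249
  (v1,v3,v4) [-++] → (1.57399, 0.0091, 0.612453)–(1.56975, 0.0091, 0.6149)  len=0.0049
  (v1,v4,v2) [-+-] → (1.56975, 0.0091, 0.6149)–(1.56975, 0.0091, -0.606695)  len=1.2216
  (v2,v4,v5) [-++] → (1.56975, 0.0091, -0.606695)–(1.56975, 0.0091, -0.6149)  len=0.0082
  (v2,v5,v0) [-+-] → (1.56975, 0.0091, -0.6149)–(2.62764, 0.0091, -0.00410234)  len=1.2216
  (v0,v5,v3) [-++] → (2.62764, 0.0091, -0.00410234)–(2.63475, 0.0091, 0)  len=0.0082
  (v6,v9,v7) [+-+] → (-2.63475, 0.0091, 0)–(-2.62764, 0.0091, 0.00410234)  len=0.0082
  (v7,v9,v10) [+--] → (-2.62764, 0.0091, 0.00410234)–(-1.56975, 0.0091, 0.6149)  len=1.2216
  (v7,v10,v8) [+-+] → (-1.56975, 0.0091, 0.6149)–(-1.56975, 0.0091, 0.606695)  len=0.0082
  (v8,v10,v11) [+--] → (-1.56975, 0.0091, 0.606695)–(-1.56975, 0.0091, -0.6149)  len=1.2216
  (v8,v11,v6) [+-+] → (-1.56975, 0.0091, -0.6149)–(-1.57399, 0.0091, -0.612453)  len=0.0049
  (v6,v11,v9) [+--] → (-1.57399, 0.0091, -0.612453)–(-2.63475, 0.0091, 0)  len=1.2249

Chained into 2 loop(s):
  loop 1: 6 segments, perimeter = 3.6893
  loop 2: 6 segments, perimeter = 3.6893
Total perimeter = 7.379

loops=2 perimeter=7.379
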